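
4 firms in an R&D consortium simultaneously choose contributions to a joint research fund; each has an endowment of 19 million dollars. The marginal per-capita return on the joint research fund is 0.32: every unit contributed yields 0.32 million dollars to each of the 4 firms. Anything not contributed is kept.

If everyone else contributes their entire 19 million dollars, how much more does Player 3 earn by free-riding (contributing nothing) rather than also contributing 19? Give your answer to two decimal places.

Switching from a contribution of 19 to 0 lets Player 3 keep an extra 19 million dollars, but lowers the joint research fund by 19, which costs Player 3 their own share of that drop: 0.32 × 19 = 6.08.
Net gain = 19 − 6.08 = 12.92. The private return per contributed unit (0.32) is below 1, so free-riding is indeed the best response regardless of what the others do.

12.92 million dollars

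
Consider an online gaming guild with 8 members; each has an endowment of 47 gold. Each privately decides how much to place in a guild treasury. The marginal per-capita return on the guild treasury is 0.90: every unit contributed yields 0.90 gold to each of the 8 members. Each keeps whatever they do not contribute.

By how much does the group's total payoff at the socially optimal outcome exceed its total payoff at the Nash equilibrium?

2331.20 gold

The private return per contributed unit is 0.90 < 1, so contributing 0 is dominant for every player. At the Nash equilibrium everyone keeps their 47, and the group total is 8 × 47 = 376.
Each contributed unit returns 7.200 to the group as a whole (0.90 to each of 8 players), which exceeds 1, so the social optimum is full contribution: group total = 7.200 × 376 = 2707.20.
Efficiency loss = 2707.20 − 376 = 2331.20.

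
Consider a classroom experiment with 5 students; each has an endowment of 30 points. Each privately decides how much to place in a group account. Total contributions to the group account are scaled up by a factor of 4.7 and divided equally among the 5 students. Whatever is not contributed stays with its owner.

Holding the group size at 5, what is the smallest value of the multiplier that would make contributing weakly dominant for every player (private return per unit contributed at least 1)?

A contributed unit returns (multiplier)/5 to its contributor.
This reaches 1 exactly when the multiplier is 5.

5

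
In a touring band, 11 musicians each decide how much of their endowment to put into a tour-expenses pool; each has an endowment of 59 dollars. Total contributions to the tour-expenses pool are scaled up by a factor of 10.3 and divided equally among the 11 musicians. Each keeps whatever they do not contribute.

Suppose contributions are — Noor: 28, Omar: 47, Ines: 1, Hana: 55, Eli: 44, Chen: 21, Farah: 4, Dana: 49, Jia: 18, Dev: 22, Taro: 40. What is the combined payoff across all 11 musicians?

3708.70 dollars

Total contributed: 28 + 47 + 1 + 55 + 44 + 21 + 4 + 49 + 18 + 22 + 40 = 329; total kept: 11 × 59 − 329 = 320.
The tour-expenses pool pays out 10.3 × 329 = 3388.70 in aggregate.
Group total = 320 + 3388.70 = 3708.70.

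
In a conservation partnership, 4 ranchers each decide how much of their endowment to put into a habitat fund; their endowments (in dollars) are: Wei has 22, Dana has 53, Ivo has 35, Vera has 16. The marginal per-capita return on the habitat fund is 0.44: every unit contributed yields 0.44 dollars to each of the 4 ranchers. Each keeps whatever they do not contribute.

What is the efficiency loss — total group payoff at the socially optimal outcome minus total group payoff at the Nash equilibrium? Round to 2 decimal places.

95.76 dollars

The private return per contributed unit is 0.44 < 1 for everyone, so the Nash equilibrium is zero contribution and the group total is Σ E_j = 22 + 53 + 35 + 16 = 126.
Each contributed unit returns 1.760 to the group, so the social optimum is full contribution by everyone: group total = 1.760 × 126 = 221.76.
Efficiency loss = (1.760 − 1) × 126 = 95.76.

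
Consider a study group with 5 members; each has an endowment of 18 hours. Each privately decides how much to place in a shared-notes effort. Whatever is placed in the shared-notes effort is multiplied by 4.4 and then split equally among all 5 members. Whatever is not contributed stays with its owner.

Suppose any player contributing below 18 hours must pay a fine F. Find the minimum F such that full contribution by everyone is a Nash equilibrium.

Given the others contribute fully, the best deviation is to contribute 0 (any partial contribution still incurs the fine and gives up units whose private return 0.8800 is below 1).
Deviating from 18 to 0 saves 18 hours but forfeits the deviator's share of the drop in the shared-notes effort: 4.4/5 × 18 = 15.84.
So the deviation gain is 18 − 15.84 = 2.16, and the fine must be at least 2.16 hours to wipe it out.

2.16 hours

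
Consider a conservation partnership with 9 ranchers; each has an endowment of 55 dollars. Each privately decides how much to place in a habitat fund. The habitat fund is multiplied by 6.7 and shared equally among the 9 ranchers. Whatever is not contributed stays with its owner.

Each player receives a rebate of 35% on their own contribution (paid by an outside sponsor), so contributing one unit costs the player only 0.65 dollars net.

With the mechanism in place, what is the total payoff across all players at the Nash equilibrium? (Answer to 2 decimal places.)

Under the mechanism each unit contributed yields (6.7/9) / 0.65 = 1.1453 back to its contributor per unit of net cost, which exceeds 1, making full contribution the dominant choice for everyone.
So the Nash equilibrium is full contribution by all 9; the group earns 9 × (55 × 0.35 + 6.7 × 55) = 3489.75.

3489.75 dollars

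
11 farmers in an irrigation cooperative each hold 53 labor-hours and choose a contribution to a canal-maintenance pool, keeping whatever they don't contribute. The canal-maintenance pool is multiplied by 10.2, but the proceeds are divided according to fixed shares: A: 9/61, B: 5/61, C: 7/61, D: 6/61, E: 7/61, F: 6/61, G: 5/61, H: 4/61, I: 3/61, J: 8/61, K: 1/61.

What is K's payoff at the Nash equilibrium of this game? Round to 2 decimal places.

Player j's private return per contributed unit is 10.2 × (j's share). Contributing is weakly dominant for j when that share is at least 1/10.2 = 0.0980, and contributing 0 is dominant otherwise.
A, C, D, E, F and J are above the threshold, contributing 53 each; the remaining 5 contribute 0. Total contributed: 318.
K keeps 53 and receives 10.2 × 318 × 1/61 = 53.17 from the canal-maintenance pool, for a payoff of 106.17.

106.17 labor-hours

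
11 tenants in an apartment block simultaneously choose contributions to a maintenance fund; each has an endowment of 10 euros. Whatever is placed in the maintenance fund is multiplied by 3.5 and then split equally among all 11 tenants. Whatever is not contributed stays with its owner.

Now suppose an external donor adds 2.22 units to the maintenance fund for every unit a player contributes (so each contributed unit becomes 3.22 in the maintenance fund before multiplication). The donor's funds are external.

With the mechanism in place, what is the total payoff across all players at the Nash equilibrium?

Under the mechanism each unit contributed yields 3.5 × 3.22 / 11 = 1.0245 back to its contributor per unit of net cost, which exceeds 1, making full contribution the dominant choice for everyone.
At the Nash equilibrium everyone contributes 10. Group total payoff = 3.5 × 3.22 × 110 = 1239.70.

1239.70 euros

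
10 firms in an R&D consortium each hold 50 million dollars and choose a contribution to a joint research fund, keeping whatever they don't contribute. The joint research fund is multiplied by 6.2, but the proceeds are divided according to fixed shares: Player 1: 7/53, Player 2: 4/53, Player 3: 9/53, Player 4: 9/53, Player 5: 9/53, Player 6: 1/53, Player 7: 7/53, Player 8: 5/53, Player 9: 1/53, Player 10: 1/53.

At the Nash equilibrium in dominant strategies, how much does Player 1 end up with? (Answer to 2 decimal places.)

172.83 million dollars

A player with share s gets back 6.2·s per unit contributed, so full contribution is dominant for anyone with s > 1/6.2 = 0.1613 and zero contribution is dominant for anyone below.
Player 3, Player 4 and Player 5 clear that bar, contributing 50 each; the remaining 7 contribute 0. Total contributed: 150.
Player 1 keeps 50 and receives 6.2 × 150 × 7/53 = 122.83 from the joint research fund, for a payoff of 172.83.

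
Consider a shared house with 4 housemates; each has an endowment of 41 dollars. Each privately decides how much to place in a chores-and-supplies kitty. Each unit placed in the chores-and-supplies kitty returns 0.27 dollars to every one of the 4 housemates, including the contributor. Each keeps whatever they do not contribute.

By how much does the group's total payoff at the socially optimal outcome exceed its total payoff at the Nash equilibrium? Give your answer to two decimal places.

The private return per contributed unit is 0.27 < 1, so contributing 0 is dominant for every player. At the Nash equilibrium everyone keeps their 41, and the group total is 4 × 41 = 164.
Each contributed unit returns 1.080 to the group as a whole (0.27 to each of 4 players), which exceeds 1, so the social optimum is full contribution: group total = 1.080 × 164 = 177.12.
Efficiency loss = 177.12 − 164 = 13.12.

13.12 dollars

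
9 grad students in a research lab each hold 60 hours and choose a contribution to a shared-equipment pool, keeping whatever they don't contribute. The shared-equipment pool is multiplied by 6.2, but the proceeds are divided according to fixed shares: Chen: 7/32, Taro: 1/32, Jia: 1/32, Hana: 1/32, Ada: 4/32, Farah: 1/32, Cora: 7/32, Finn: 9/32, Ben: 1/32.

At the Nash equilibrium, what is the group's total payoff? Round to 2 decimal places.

Each unit j contributes comes back to j as 6.2 × (j's share), so j prefers to contribute only if that share exceeds 1/6.2 = 0.1613; otherwise keeping the unit dominates.
Chen, Cora and Finn are above the threshold, contributing 60 each; the remaining 6 contribute 0. Total contributed: 180.
The shared-equipment pool pays out 6.2 × 180 = 1116.00 in total (split across the unequal shares, but the aggregate is all that matters for the group sum).
The 6 free-riders keep 60 each, adding 360. Group total = 360 + 1116.00 = 1476.00.

1476.00 hours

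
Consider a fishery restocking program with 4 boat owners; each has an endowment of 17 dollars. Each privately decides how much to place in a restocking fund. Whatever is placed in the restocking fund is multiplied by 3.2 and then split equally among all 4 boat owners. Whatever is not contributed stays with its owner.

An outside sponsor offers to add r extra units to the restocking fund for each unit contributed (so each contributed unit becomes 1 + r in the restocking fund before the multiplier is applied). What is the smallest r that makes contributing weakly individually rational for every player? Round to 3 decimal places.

With matching at rate r, one contributed unit becomes (1 + r) in the restocking fund and returns 3.2 × (1 + r) / 4 to the contributor.
Setting this equal to 1: 1 + r = 4/3.2 = 1.2500.
So the minimum matching rate is r = 1.2500 − 1 = 0.250.

0.250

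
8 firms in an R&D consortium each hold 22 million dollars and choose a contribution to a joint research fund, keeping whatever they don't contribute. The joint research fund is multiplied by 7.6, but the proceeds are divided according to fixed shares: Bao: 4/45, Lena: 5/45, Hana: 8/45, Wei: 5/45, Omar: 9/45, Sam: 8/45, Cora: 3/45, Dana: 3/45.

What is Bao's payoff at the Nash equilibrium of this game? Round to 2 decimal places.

For player j, contributing a unit is worthwhile iff 7.6 × (j's share) ≥ 1, i.e. iff j's share is at least 0.1316.
The shares above 0.1316 belong to Hana, Omar and Sam, contributing 22 each; the remaining 5 contribute 0. Total contributed: 66.
Bao keeps 22 and receives 7.6 × 66 × 4/45 = 44.59 from the joint research fund, for a payoff of 66.59.

66.59 million dollars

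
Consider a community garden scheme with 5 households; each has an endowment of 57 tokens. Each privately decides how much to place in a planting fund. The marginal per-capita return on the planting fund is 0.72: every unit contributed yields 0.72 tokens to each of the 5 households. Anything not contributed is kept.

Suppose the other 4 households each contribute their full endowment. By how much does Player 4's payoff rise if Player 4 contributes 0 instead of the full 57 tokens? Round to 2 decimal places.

15.96 tokens

Switching from a contribution of 57 to 0 lets Player 4 keep an extra 57 tokens, but lowers the planting fund by 57, which costs Player 4 their own share of that drop: 0.72 × 57 = 41.04.
Net gain = 57 − 41.04 = 15.96. The private return per contributed unit (0.72) is below 1, so free-riding is indeed the best response regardless of what the others do.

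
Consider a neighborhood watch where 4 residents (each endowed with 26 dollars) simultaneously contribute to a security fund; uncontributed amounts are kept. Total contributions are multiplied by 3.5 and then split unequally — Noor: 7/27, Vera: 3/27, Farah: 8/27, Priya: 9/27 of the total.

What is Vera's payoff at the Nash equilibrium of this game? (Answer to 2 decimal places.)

46.22 dollars

A player with share s gets back 3.5·s per unit contributed, so full contribution is dominant for anyone with s > 1/3.5 = 0.2857 and zero contribution is dominant for anyone below.
The shares above 0.2857 belong to Farah and Priya, contributing 26 each; the remaining 2 contribute 0. Total contributed: 52.
Vera keeps 26 and receives 3.5 × 52 × 3/27 = 20.22 from the security fund, for a payoff of 46.22.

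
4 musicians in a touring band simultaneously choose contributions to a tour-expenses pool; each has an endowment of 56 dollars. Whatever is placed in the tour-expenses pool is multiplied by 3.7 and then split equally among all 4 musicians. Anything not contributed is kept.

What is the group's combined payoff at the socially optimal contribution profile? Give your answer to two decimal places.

828.80 dollars

Each contributed unit returns 3.700 to the group as a whole (0.9250 to each of 4 players), which exceeds 1, so the social optimum is full contribution: group total = 3.700 × 224 = 828.80.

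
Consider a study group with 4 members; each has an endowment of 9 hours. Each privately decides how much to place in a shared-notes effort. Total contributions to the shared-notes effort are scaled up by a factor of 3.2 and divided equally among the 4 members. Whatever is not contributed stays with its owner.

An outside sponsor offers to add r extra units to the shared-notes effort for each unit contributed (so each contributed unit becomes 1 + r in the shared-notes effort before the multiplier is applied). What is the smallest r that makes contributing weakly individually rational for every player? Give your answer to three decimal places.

0.250

With matching at rate r, one contributed unit becomes (1 + r) in the shared-notes effort and returns 3.2 × (1 + r) / 4 to the contributor.
Setting this equal to 1: 1 + r = 4/3.2 = 1.2500.
So the minimum matching rate is r = 1.2500 − 1 = 0.250.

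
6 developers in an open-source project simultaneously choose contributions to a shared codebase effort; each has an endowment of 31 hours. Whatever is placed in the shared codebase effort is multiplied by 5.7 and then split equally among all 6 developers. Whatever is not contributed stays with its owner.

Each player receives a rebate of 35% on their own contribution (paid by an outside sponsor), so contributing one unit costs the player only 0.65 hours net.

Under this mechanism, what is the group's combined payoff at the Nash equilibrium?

Under the mechanism each unit contributed yields (5.7/6) / 0.65 = 1.4615 back to its contributor per unit of net cost, which exceeds 1, making full contribution the dominant choice for everyone.
At the Nash equilibrium everyone contributes 31. Group total payoff = 6 × (31 × 0.35 + 5.7 × 31) = 1125.30.

1125.30 hours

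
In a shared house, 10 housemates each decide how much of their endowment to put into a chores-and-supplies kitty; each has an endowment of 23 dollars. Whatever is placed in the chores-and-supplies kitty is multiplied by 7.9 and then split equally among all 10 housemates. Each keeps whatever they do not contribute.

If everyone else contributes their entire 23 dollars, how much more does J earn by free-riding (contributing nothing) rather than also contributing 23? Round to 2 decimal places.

4.83 dollars

Switching from a contribution of 23 to 0 lets J keep an extra 23 dollars, but lowers the chores-and-supplies kitty by 23, which costs J their own share of that drop: 7.9/10 × 23 = 18.17.
Net gain = 23 − 18.17 = 4.83. The private return per contributed unit (0.7900) is below 1, so free-riding is indeed the best response regardless of what the others do.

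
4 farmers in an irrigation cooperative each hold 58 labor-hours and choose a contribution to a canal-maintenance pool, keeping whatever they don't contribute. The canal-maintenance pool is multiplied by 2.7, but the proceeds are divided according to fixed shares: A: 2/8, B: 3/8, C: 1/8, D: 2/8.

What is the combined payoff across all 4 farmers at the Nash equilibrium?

Each unit j contributes comes back to j as 2.7 × (j's share), so j prefers to contribute only if that share exceeds 1/2.7 = 0.3704; otherwise keeping the unit dominates.
The only share above 0.3704 is B's 3/8, contributing 58; the remaining 3 contribute 0. Total contributed: 58.
The canal-maintenance pool pays out 2.7 × 58 = 156.60 in total (split across the unequal shares, but the aggregate is all that matters for the group sum).
The 3 free-riders keep 58 each, adding 174. Group total = 174 + 156.60 = 330.60.

330.60 labor-hours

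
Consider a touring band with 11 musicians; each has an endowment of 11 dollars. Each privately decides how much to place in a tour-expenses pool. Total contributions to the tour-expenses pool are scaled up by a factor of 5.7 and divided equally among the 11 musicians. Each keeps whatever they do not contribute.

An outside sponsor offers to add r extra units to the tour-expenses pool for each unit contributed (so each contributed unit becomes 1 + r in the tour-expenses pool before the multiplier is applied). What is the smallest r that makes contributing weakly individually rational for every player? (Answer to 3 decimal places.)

0.930

With matching at rate r, one contributed unit becomes (1 + r) in the tour-expenses pool and returns 5.7 × (1 + r) / 11 to the contributor.
Setting this equal to 1: 1 + r = 11/5.7 = 1.9298.
So the minimum matching rate is r = 1.9298 − 1 = 0.930.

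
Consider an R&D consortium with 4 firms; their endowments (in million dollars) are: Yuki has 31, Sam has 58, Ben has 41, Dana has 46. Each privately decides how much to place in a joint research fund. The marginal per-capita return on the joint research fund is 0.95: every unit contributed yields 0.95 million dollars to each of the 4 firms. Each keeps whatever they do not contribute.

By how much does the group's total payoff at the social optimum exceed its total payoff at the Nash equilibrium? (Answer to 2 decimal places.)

The private return per contributed unit is 0.95 < 1 for everyone, so the Nash equilibrium is zero contribution and the group total is Σ E_j = 31 + 58 + 41 + 46 = 176.
Each contributed unit returns 3.800 to the group, so the social optimum is full contribution by everyone: group total = 3.800 × 176 = 668.80.
Efficiency loss = (3.800 − 1) × 176 = 492.80.

492.80 million dollars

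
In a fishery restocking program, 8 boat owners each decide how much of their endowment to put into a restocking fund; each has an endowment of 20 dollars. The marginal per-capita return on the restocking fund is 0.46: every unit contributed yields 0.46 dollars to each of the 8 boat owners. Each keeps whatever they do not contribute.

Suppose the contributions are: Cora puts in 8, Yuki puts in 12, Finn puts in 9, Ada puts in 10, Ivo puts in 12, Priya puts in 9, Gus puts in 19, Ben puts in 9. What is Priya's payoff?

51.48 dollars

Total contributed: 8 + 12 + 9 + 10 + 12 + 9 + 19 + 9 = 88.
Each receives 0.46 × 88 = 40.48 from the restocking fund.
Priya keeps 20 − 9 = 11, so Priya's payoff is 11 + 40.48 = 51.48.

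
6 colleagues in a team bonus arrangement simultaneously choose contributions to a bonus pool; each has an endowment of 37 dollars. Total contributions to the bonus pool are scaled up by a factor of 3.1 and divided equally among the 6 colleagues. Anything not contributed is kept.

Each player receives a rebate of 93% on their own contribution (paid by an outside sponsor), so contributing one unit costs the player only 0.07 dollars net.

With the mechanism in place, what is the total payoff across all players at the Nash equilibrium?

With the mechanism, a contributed unit returns (3.1/6) / 0.07 = 7.3810 per unit of net cost to the contributor — now above 1 — so contributing fully is weakly dominant for every player.
So the Nash equilibrium is full contribution by all 6; the group earns 6 × (37 × 0.93 + 3.1 × 37) = 894.66.

894.66 dollars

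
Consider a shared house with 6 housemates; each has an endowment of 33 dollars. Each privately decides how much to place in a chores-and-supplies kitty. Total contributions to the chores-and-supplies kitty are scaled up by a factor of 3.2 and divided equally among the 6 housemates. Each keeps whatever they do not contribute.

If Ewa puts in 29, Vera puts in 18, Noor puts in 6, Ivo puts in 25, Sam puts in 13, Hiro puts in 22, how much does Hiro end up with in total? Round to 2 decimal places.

Total contributed: 29 + 18 + 6 + 25 + 13 + 22 = 113.
Each receives 3.2 × 113 / 6 = 60.27 from the chores-and-supplies kitty.
Hiro keeps 33 − 22 = 11, so Hiro's payoff is 11 + 60.27 = 71.27.

71.27 dollars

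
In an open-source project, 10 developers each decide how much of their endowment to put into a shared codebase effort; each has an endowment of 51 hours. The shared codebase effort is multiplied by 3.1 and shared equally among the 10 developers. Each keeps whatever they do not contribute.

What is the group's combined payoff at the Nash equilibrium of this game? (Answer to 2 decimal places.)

Each contributed unit returns 3.1/10 = 0.3100 to its contributor — below 1 — so contributing 0 is dominant for every player. At the Nash equilibrium everyone keeps their 51, and the group total is 10 × 51 = 510.

510.00 hours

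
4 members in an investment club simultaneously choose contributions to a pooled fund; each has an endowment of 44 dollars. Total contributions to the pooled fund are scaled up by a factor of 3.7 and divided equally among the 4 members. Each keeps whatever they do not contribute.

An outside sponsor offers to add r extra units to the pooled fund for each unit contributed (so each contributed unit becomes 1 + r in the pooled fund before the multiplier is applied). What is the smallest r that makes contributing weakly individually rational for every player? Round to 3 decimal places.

0.081

With matching at rate r, one contributed unit becomes (1 + r) in the pooled fund and returns 3.7 × (1 + r) / 4 to the contributor.
Setting this equal to 1: 1 + r = 4/3.7 = 1.0811.
So the minimum matching rate is r = 1.0811 − 1 = 0.081.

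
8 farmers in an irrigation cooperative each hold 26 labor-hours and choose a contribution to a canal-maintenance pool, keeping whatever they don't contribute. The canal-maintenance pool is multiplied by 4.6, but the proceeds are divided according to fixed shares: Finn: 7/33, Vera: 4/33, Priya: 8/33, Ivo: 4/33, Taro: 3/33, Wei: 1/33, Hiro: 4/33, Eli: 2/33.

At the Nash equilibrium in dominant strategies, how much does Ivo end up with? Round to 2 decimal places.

40.50 labor-hours

Player j's private return per contributed unit is 4.6 × (j's share). Contributing is weakly dominant for j when that share is at least 1/4.6 = 0.2174, and contributing 0 is dominant otherwise.
Priya alone (share 8/33) is above the threshold, contributing 26; the remaining 7 contribute 0. Total contributed: 26.
Ivo keeps 26 and receives 4.6 × 26 × 4/33 = 14.50 from the canal-maintenance pool, for a payoff of 40.50.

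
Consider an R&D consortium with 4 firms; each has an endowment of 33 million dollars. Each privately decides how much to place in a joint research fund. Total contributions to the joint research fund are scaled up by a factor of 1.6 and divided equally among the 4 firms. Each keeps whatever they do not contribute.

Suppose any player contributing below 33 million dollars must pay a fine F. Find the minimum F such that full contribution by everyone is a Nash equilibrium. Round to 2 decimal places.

Given the others contribute fully, the best deviation is to contribute 0 (any partial contribution still incurs the fine and gives up units whose private return 0.4000 is below 1).
Deviating from 33 to 0 saves 33 million dollars but forfeits the deviator's share of the drop in the joint research fund: 1.6/4 × 33 = 13.20.
So the deviation gain is 33 − 13.20 = 19.80, and the fine must be at least 19.80 million dollars to wipe it out.

19.80 million dollars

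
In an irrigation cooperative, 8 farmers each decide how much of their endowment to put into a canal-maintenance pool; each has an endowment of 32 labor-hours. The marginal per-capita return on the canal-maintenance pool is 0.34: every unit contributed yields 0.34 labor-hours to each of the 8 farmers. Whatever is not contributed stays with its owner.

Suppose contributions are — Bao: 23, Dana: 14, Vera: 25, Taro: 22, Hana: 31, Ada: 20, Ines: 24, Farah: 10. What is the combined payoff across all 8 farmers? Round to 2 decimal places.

Total contributed: 23 + 14 + 25 + 22 + 31 + 20 + 24 + 10 = 169; total kept: 8 × 32 − 169 = 87.
The canal-maintenance pool pays out 0.34 × 8 × 169 = 459.68 in aggregate.
Group total = 87 + 459.68 = 546.68.

546.68 labor-hours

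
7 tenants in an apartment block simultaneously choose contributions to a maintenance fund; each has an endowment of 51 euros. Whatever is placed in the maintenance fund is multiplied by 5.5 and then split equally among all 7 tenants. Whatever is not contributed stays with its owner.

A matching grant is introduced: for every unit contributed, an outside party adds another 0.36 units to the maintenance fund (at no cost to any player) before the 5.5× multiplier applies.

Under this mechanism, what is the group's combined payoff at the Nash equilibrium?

With the mechanism, a contributed unit returns 5.5 × 1.36 / 7 = 1.0686 per unit of net cost to the contributor — now above 1 — so contributing fully is weakly dominant for every player.
So the Nash equilibrium is full contribution by all 7; the group earns 5.5 × 1.36 × 357 = 2670.36.

2670.36 euros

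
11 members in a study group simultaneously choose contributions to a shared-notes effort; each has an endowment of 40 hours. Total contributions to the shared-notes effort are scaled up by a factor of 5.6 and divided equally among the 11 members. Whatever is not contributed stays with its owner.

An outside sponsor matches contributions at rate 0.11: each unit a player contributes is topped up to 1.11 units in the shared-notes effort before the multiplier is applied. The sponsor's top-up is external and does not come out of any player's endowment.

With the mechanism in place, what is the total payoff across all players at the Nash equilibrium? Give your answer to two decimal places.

440.00 hours

With the mechanism, a contributed unit returns 5.6 × 1.11 / 11 = 0.5651 per unit of net cost — still below 1 — so contributing 0 remains dominant for every player.
At the Nash equilibrium no one contributes; group total payoff = 11 × 40 = 440.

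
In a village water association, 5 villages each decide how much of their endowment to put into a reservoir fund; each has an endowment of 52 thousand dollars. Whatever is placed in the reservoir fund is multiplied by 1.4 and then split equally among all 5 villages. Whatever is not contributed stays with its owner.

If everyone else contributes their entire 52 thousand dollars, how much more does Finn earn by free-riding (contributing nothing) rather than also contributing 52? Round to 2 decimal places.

37.44 thousand dollars

Switching from a contribution of 52 to 0 lets Finn keep an extra 52 thousand dollars, but lowers the reservoir fund by 52, which costs Finn their own share of that drop: 1.4/5 × 52 = 14.56.
Net gain = 52 − 14.56 = 37.44. The private return per contributed unit (0.2800) is below 1, so free-riding is indeed the best response regardless of what the others do.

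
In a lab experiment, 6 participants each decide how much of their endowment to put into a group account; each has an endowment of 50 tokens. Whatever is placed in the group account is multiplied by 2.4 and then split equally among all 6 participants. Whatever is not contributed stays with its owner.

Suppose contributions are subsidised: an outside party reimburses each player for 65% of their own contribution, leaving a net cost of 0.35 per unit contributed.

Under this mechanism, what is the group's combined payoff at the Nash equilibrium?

915.00 tokens

Under the mechanism each unit contributed yields (2.4/6) / 0.35 = 1.1429 back to its contributor per unit of net cost, which exceeds 1, making full contribution the dominant choice for everyone.
So the Nash equilibrium is full contribution by all 6; the group earns 6 × (50 × 0.65 + 2.4 × 50) = 915.00.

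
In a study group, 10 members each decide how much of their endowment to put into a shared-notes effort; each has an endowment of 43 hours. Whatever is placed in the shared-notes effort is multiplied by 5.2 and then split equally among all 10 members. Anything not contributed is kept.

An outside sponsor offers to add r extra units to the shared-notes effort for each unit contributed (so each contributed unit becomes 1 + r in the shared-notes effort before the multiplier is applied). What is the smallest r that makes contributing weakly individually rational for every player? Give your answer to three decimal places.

0.923

With matching at rate r, one contributed unit becomes (1 + r) in the shared-notes effort and returns 5.2 × (1 + r) / 10 to the contributor.
Setting this equal to 1: 1 + r = 10/5.2 = 1.9231.
So the minimum matching rate is r = 1.9231 − 1 = 0.923.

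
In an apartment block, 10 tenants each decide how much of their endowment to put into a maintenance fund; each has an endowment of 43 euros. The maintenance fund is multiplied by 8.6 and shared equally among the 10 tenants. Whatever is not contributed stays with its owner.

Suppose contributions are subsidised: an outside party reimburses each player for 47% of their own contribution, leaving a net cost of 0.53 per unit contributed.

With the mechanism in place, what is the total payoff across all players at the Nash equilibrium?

3900.10 euros

With the mechanism, a contributed unit returns (8.6/10) / 0.53 = 1.6226 per unit of net cost to the contributor — now above 1 — so contributing fully is weakly dominant for every player.
So the Nash equilibrium is full contribution by all 10; the group earns 10 × (43 × 0.47 + 8.6 × 43) = 3900.10.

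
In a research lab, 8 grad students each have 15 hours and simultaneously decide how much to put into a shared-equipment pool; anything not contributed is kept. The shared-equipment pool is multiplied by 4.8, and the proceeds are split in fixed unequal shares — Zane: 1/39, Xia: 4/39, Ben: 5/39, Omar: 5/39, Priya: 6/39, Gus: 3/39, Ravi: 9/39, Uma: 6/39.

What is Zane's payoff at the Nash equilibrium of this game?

16.85 hours

Each unit j contributes comes back to j as 4.8 × (j's share), so j prefers to contribute only if that share exceeds 1/4.8 = 0.2083; otherwise keeping the unit dominates.
Only Ravi (9/39) clears that bar, contributing 15; the remaining 7 contribute 0. Total contributed: 15.
Zane keeps 15 and receives 4.8 × 15 × 1/39 = 1.85 from the shared-equipment pool, for a payoff of 16.85.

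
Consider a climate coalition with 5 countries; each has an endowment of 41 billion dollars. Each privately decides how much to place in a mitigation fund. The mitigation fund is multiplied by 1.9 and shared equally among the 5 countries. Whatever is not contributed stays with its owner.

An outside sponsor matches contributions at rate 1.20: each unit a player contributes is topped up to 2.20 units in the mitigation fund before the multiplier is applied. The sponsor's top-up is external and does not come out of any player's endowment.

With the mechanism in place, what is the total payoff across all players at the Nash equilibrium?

205.00 billion dollars

Even with the mechanism, each unit contributed returns only 1.9 × 2.20 / 5 = 0.8360 per unit of net cost, so contributing nothing is still dominant.
Everyone keeps their endowment and the group total is 5 × 41 = 205.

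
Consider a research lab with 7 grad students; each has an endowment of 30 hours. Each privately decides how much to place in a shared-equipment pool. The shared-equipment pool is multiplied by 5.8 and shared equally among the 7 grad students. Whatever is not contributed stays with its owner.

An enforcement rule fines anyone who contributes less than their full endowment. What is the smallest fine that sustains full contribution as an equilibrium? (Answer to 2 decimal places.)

Given the others contribute fully, the best deviation is to contribute 0 (any partial contribution still incurs the fine and gives up units whose private return 0.8286 is below 1).
Deviating from 30 to 0 saves 30 hours but forfeits the deviator's share of the drop in the shared-equipment pool: 5.8/7 × 30 = 24.86.
So the deviation gain is 30 − 24.86 = 5.14, and the fine must be at least 5.14 hours to wipe it out.

5.14 hours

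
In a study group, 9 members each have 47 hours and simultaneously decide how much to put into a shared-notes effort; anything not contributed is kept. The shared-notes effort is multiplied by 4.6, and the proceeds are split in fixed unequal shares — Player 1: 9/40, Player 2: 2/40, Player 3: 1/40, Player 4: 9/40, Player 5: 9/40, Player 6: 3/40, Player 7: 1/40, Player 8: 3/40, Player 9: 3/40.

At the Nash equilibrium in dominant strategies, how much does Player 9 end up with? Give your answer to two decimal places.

95.65 hours

Player j's private return per contributed unit is 4.6 × (j's share). Contributing is weakly dominant for j when that share is at least 1/4.6 = 0.2174, and contributing 0 is dominant otherwise.
The shares above 0.2174 belong to Player 1, Player 4 and Player 5, contributing 47 each; the remaining 6 contribute 0. Total contributed: 141.
Player 9 keeps 47 and receives 4.6 × 141 × 3/40 = 48.65 from the shared-notes effort, for a payoff of 95.65.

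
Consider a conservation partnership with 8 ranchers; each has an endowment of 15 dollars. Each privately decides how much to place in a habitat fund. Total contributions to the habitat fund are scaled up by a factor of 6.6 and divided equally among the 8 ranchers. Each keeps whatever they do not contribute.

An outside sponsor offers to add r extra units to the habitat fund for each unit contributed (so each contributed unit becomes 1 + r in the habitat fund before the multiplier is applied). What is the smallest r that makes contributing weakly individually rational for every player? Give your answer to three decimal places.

With matching at rate r, one contributed unit becomes (1 + r) in the habitat fund and returns 6.6 × (1 + r) / 8 to the contributor.
Setting this equal to 1: 1 + r = 8/6.6 = 1.2121.
So the minimum matching rate is r = 1.2121 − 1 = 0.212.

0.212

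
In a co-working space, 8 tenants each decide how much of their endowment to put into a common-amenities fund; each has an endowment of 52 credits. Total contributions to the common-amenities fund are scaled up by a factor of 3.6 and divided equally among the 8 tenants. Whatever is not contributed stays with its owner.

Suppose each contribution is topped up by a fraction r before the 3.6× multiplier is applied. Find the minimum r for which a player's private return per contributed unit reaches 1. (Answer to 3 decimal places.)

1.222

With matching at rate r, one contributed unit becomes (1 + r) in the common-amenities fund and returns 3.6 × (1 + r) / 8 to the contributor.
Setting this equal to 1: 1 + r = 8/3.6 = 2.2222.
So the minimum matching rate is r = 2.2222 − 1 = 1.222.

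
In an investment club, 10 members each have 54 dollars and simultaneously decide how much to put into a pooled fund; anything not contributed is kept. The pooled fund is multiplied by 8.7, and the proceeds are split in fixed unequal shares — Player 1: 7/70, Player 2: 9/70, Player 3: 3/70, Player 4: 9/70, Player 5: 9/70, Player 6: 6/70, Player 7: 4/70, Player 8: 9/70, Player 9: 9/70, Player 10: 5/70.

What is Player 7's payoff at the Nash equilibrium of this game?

188.23 dollars

A player with share s gets back 8.7·s per unit contributed, so full contribution is dominant for anyone with s > 1/8.7 = 0.1149 and zero contribution is dominant for anyone below.
Player 2, Player 4, Player 5, Player 8 and Player 9 clear that bar, contributing 54 each; the remaining 5 contribute 0. Total contributed: 270.
Player 7 keeps 54 and receives 8.7 × 270 × 4/70 = 134.23 from the pooled fund, for a payoff of 188.23.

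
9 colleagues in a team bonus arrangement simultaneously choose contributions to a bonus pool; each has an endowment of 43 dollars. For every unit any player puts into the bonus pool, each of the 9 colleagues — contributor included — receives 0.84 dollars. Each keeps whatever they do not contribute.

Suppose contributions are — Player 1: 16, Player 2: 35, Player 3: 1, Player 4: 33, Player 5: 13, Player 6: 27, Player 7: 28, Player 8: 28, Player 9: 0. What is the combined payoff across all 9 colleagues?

Total contributed: 16 + 35 + 1 + 33 + 13 + 27 + 28 + 28 + 0 = 181; total kept: 9 × 43 − 181 = 206.
The bonus pool pays out 0.84 × 9 × 181 = 1368.36 in aggregate.
Group total = 206 + 1368.36 = 1574.36.

1574.36 dollars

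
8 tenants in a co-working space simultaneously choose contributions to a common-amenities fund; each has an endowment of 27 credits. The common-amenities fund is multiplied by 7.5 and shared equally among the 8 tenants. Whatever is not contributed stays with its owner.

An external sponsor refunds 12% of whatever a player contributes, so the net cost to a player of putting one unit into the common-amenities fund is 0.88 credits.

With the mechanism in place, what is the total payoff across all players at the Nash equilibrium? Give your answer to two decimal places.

1645.92 credits

The effective private return per unit is now (7.5/8) / 0.88 = 1.0653 > 1, so every player's dominant strategy flips to full contribution.
So the Nash equilibrium is full contribution by all 8; the group earns 8 × (27 × 0.12 + 7.5 × 27) = 1645.92.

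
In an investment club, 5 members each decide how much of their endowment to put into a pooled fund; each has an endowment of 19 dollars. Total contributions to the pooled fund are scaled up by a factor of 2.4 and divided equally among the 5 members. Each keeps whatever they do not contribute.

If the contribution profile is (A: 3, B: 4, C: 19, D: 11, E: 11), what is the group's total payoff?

Total contributed: 3 + 4 + 19 + 11 + 11 = 48; total kept: 5 × 19 − 48 = 47.
The pooled fund pays out 2.4 × 48 = 115.20 in aggregate.
Group total = 47 + 115.20 = 162.20.

162.20 dollars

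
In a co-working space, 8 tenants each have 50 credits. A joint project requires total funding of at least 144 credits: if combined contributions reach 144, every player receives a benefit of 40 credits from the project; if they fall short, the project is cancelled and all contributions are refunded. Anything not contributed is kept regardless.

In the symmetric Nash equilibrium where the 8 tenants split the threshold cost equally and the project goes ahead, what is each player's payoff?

72 credits

Equal share of the threshold: 144/8 = 18.
At this profile no one gains by cutting their contribution: any cut drops the total below 144, the project is cancelled, contributions are refunded, and the deviator ends with 50, which is less than 50 − 18 + 40 = 72. Contributing more than 18 just wastes the excess. So contributing exactly 18 is a best response.
Each player's payoff: 50 − 18 + 40 = 72.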